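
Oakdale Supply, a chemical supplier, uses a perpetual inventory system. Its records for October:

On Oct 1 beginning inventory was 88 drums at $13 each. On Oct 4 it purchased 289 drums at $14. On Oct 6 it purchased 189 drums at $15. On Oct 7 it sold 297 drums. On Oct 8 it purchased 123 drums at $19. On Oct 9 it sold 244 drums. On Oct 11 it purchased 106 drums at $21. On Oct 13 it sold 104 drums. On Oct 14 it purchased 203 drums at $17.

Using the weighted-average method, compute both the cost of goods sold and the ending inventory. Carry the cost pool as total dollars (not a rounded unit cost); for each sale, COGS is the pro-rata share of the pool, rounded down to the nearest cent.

After Oct 1: 88 on hand, pool $1,144.00 (≈ $13.0000 each)
After Oct 4: 377 on hand, pool $5,190.00 (≈ $13.7666 each)
After Oct 6: 566 on hand, pool $8,025.00 (≈ $14.1784 each)
Oct 7, sell 297: 297/566 × $8,025.00 → $4,210.99
After Oct 8: 392 on hand, pool $6,151.01 (≈ $15.6914 each)
Oct 9, sell 244: 244/392 × $6,151.01 → $3,828.68
After Oct 11: 254 on hand, pool $4,548.33 (≈ $17.9068 each)
Oct 13, sell 104: 104/254 × $4,548.33 → $1,862.30
After Oct 14: 353 on hand, pool $6,137.03 (≈ $17.3854 each)
Total COGS = $4,210.99 + $3,828.68 + $1,862.30 = $9,901.97
Ending inventory (cost pool remaining) = $6,137.03

COGS = $9,901.97; ending inventory = $6,137.03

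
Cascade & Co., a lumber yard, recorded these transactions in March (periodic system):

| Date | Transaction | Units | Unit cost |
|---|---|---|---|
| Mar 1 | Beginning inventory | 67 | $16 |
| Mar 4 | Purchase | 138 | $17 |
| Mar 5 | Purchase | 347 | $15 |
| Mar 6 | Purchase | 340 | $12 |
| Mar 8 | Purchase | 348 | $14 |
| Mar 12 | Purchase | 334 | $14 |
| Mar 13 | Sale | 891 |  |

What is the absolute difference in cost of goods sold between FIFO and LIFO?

FIFO COGS: 67 @ $16 + 138 @ $17 + 347 @ $15 + 339 @ $12 = $12,691
LIFO COGS: 334 @ $14 + 348 @ $14 + 209 @ $12 = $12,056
Difference = |$12,691 − $12,056| = $635

$635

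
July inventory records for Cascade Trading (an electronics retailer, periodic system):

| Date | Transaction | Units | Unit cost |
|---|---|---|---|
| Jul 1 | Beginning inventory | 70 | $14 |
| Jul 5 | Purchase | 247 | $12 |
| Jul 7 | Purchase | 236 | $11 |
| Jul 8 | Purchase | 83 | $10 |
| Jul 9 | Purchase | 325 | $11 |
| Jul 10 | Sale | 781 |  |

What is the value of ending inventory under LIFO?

Ending inventory = $2,300

Jul 10, 781 sold [LIFO — newest first]: 325 @ $11 + 83 @ $10 + 236 @ $11 + 137 @ $12 = $8,645
Ending inventory: 70 @ $14 + 110 @ $12 = $2,300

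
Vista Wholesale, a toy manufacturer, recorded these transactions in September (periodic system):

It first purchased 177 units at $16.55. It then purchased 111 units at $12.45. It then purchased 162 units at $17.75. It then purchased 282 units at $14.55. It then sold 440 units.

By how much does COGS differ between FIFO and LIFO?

$101.70

FIFO COGS: 177 @ $16.55 + 111 @ $12.45 + 152 @ $17.75 = $7,009.30
LIFO COGS: 282 @ $14.55 + 158 @ $17.75 = $6,907.60
Difference = |$7,009.30 − $6,907.60| = $101.70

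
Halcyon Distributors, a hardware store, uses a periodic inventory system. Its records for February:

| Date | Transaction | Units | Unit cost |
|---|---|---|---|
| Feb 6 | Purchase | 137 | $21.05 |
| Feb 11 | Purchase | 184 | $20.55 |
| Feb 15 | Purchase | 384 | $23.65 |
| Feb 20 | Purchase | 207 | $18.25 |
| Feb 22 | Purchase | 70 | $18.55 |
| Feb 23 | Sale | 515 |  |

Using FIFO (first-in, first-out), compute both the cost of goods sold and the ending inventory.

COGS = $11,253.15; ending inventory = $9,569.75

Feb 23, 515 sold [FIFO — oldest first]: 137 @ $21.05 + 184 @ $20.55 + 194 @ $23.65 = $11,253.15
Ending inventory: 190 @ $23.65 + 207 @ $18.25 + 70 @ $18.55 = $9,569.75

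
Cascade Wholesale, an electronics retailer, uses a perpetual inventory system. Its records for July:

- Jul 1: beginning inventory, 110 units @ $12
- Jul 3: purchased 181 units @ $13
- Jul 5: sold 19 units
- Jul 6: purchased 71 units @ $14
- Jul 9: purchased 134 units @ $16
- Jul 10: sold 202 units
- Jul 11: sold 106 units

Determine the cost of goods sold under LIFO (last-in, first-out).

Jul 5, 19 sold [LIFO — newest first]: 19 @ $13 = $247
Jul 10, 202 sold [LIFO — newest first]: 134 @ $16 + 68 @ $14 = $3,096
Jul 11, 106 sold [LIFO — newest first]: 3 @ $14 + 103 @ $13 = $1,381
Total COGS = $247 + $3,096 + $1,381 = $4,724
Ending inventory: 110 @ $12 + 59 @ $13 = $2,087

COGS = $4,724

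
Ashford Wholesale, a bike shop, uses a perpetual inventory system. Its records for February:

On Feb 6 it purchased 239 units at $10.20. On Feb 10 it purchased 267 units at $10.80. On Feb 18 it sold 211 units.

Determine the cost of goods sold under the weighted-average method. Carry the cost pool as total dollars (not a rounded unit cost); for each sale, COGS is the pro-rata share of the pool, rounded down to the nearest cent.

After Feb 6: 239 on hand, pool $2,437.80 (≈ $10.2000 each)
After Feb 10: 506 on hand, pool $5,321.40 (≈ $10.5166 each)
Feb 18, sell 211: 211/506 × $5,321.40 → $2,219.00
Ending inventory (cost pool remaining) = $3,102.40
Check: goods available $5,321.40 = COGS $2,219.00 + ending $3,102.40

COGS = $2,219.00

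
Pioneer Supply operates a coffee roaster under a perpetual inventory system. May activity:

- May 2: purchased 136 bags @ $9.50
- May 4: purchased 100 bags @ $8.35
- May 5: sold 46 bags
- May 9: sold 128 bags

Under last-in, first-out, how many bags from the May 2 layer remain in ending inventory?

62

May 5, 46 sold [LIFO — newest first]: 46 @ $8.35 = $384.10
May 9, 128 sold [LIFO — newest first]: 54 @ $8.35 + 74 @ $9.50 = $1,153.90
Total COGS = $384.10 + $1,153.90 = $1,538.00
Ending inventory: 62 @ $9.50 = $589.00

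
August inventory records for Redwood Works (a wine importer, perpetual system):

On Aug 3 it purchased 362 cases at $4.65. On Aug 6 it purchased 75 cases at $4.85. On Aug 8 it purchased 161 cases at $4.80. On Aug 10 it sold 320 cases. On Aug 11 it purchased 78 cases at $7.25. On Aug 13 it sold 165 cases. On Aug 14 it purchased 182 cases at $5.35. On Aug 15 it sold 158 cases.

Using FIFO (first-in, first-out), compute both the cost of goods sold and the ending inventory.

COGS = $3,146.10; ending inventory = $1,212.95

Aug 10, 320 sold [FIFO — oldest first]: 320 @ $4.65 = $1,488.00
Aug 13, 165 sold [FIFO — oldest first]: 42 @ $4.65 + 75 @ $4.85 + 48 @ $4.80 = $789.45
Aug 15, 158 sold [FIFO — oldest first]: 113 @ $4.80 + 45 @ $7.25 = $868.65
Total COGS = $1,488.00 + $789.45 + $868.65 = $3,146.10
Ending inventory: 33 @ $7.25 + 182 @ $5.35 = $1,212.95
Check: goods available $4,359.05 = COGS $3,146.10 + ending $1,212.95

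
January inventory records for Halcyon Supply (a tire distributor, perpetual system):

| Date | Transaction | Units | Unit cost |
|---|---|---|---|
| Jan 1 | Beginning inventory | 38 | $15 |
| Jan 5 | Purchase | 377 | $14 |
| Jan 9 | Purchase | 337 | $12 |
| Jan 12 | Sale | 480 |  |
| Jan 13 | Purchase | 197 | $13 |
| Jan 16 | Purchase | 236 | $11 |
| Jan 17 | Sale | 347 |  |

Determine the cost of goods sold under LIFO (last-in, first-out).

COGS = $10,085

Jan 12, 480 sold [LIFO — newest first]: 337 @ $12 + 143 @ $14 = $6,046
Jan 17, 347 sold [LIFO — newest first]: 236 @ $11 + 111 @ $13 = $4,039
Total COGS = $6,046 + $4,039 = $10,085
Ending inventory: 38 @ $15 + 234 @ $14 + 86 @ $13 = $4,964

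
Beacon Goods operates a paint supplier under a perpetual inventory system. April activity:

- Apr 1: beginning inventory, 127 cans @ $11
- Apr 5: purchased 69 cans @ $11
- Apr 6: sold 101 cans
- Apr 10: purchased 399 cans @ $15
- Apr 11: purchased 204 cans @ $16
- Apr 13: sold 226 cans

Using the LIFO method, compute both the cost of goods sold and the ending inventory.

COGS = $4,705; ending inventory = $6,700

Apr 6, 101 sold [LIFO — newest first]: 69 @ $11 + 32 @ $11 = $1,111
Apr 13, 226 sold [LIFO — newest first]: 204 @ $16 + 22 @ $15 = $3,594
Total COGS = $1,111 + $3,594 = $4,705
Ending inventory: 95 @ $11 + 377 @ $15 = $6,700
Check: goods available $11,405 = COGS $4,705 + ending $6,700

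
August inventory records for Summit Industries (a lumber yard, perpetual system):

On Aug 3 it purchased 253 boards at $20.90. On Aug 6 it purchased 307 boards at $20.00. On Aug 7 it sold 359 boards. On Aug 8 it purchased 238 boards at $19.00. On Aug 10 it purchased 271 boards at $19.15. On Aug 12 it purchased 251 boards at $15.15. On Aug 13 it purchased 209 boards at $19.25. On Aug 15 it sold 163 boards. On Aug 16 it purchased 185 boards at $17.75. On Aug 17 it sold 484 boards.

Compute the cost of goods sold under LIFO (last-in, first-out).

COGS = $18,374.75

Aug 7, 359 sold [LIFO — newest first]: 307 @ $20.00 + 52 @ $20.90 = $7,226.80
Aug 15, 163 sold [LIFO — newest first]: 163 @ $19.25 = $3,137.75
Aug 17, 484 sold [LIFO — newest first]: 185 @ $17.75 + 46 @ $19.25 + 251 @ $15.15 + 2 @ $19.15 = $8,010.20
Total COGS = $7,226.80 + $3,137.75 + $8,010.20 = $18,374.75
Ending inventory: 201 @ $20.90 + 238 @ $19.00 + 269 @ $19.15 = $13,874.25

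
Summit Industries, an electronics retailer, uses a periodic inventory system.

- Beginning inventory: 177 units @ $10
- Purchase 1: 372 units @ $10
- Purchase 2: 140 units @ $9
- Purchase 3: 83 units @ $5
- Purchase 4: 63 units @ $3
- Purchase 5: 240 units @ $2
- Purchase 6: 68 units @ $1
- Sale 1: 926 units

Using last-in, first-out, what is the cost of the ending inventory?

Sale 1 (926) [LIFO — newest first]: 68 @ $1 + 240 @ $2 + 63 @ $3 + 83 @ $5 + 140 @ $9 + 332 @ $10 = $5,732
Ending inventory: 177 @ $10 + 40 @ $10 = $2,170

Ending inventory = $2,170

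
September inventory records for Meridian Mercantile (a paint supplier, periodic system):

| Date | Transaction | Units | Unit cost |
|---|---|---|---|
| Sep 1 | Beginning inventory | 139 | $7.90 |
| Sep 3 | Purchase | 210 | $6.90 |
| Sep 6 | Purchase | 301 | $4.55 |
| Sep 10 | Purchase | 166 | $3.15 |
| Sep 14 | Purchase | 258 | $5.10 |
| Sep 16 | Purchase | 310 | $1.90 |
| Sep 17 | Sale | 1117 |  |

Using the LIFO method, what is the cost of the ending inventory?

Ending inventory = $1,981.30

Sep 17, 1117 sold [LIFO — newest first]: 310 @ $1.90 + 258 @ $5.10 + 166 @ $3.15 + 301 @ $4.55 + 82 @ $6.90 = $4,363.05
Ending inventory: 139 @ $7.90 + 128 @ $6.90 = $1,981.30
Check: goods available $6,344.35 = COGS $4,363.05 + ending $1,981.30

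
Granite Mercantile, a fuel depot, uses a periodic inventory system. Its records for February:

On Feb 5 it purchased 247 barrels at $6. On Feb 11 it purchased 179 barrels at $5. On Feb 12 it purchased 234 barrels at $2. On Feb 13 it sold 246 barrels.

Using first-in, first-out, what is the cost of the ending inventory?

Feb 13, 246 sold [FIFO — oldest first]: 246 @ $6 = $1,476
Ending inventory: 1 @ $6 + 179 @ $5 + 234 @ $2 = $1,369

Ending inventory = $1,369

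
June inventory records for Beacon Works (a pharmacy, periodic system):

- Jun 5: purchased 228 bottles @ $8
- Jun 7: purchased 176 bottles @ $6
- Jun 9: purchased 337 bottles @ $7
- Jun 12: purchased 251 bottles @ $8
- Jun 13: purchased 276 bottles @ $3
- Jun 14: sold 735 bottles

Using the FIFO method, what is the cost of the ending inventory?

Ending inventory = $2,878

Jun 14, 735 sold [FIFO — oldest first]: 228 @ $8 + 176 @ $6 + 331 @ $7 = $5,197
Ending inventory: 6 @ $7 + 251 @ $8 + 276 @ $3 = $2,878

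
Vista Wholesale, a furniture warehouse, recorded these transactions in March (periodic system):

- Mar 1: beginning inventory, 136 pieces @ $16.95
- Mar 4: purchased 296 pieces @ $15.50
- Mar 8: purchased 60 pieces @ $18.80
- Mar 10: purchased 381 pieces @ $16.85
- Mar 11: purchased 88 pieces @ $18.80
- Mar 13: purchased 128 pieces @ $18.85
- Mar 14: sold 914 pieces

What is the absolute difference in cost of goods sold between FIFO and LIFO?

$386.70

FIFO COGS: 136 @ $16.95 + 296 @ $15.50 + 60 @ $18.80 + 381 @ $16.85 + 41 @ $18.80 = $15,211.85
LIFO COGS: 128 @ $18.85 + 88 @ $18.80 + 381 @ $16.85 + 60 @ $18.80 + 257 @ $15.50 = $15,598.55
Difference = |$15,211.85 − $15,598.55| = $386.70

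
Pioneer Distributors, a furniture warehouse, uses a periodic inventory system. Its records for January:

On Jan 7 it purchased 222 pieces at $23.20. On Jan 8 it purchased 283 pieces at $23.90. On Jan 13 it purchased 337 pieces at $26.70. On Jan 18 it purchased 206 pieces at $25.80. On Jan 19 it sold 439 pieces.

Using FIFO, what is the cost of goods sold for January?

Jan 19, 439 sold [FIFO — oldest first]: 222 @ $23.20 + 217 @ $23.90 = $10,336.70
Ending inventory: 66 @ $23.90 + 337 @ $26.70 + 206 @ $25.80 = $15,890.10
Check: goods available $26,226.80 = COGS $10,336.70 + ending $15,890.10

COGS = $10,336.70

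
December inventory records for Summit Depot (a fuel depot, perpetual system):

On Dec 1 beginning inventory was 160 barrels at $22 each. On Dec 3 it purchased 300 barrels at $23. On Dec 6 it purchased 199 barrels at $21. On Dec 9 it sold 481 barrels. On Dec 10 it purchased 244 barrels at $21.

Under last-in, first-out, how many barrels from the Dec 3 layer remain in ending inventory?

Dec 9, 481 sold [LIFO — newest first]: 199 @ $21 + 282 @ $23 = $10,665
Ending inventory: 160 @ $22 + 18 @ $23 + 244 @ $21 = $9,058

18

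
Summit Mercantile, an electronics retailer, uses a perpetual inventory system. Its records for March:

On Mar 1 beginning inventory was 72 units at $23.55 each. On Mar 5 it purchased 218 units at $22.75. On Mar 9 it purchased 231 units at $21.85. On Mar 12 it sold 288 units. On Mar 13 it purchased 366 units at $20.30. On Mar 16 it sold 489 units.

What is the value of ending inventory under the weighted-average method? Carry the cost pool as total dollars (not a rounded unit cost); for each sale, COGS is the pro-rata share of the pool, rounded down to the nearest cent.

After Mar 1: 72 on hand, pool $1,695.60 (≈ $23.5500 each)
After Mar 5: 290 on hand, pool $6,655.10 (≈ $22.9486 each)
After Mar 9: 521 on hand, pool $11,702.45 (≈ $22.4615 each)
Mar 12, sell 288: 288/521 × $11,702.45 → $6,468.91
After Mar 13: 599 on hand, pool $12,663.34 (≈ $21.1408 each)
Mar 16, sell 489: 489/599 × $12,663.34 → $10,337.85
Total COGS = $6,468.91 + $10,337.85 = $16,806.76
Ending inventory (cost pool remaining) = $2,325.49

Ending inventory = $2,325.49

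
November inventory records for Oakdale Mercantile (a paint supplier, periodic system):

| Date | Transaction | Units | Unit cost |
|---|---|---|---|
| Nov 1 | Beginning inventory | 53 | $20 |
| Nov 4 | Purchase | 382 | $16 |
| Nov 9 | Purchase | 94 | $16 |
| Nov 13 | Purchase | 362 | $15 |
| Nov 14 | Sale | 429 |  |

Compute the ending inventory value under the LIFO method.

Ending inventory = $7,604

Nov 14, 429 sold [LIFO — newest first]: 362 @ $15 + 67 @ $16 = $6,502
Ending inventory: 53 @ $20 + 382 @ $16 + 27 @ $16 = $7,604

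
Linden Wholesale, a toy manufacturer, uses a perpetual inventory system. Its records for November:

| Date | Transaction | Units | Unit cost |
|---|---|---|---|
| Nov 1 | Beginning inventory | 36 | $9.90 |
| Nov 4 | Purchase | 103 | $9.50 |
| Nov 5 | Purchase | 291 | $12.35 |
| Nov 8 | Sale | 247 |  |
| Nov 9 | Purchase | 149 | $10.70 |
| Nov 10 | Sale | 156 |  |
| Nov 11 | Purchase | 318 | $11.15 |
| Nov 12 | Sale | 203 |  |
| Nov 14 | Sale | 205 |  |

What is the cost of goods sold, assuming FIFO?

COGS = $9,109.85

Nov 8, 247 sold [FIFO — oldest first]: 36 @ $9.90 + 103 @ $9.50 + 108 @ $12.35 = $2,668.70
Nov 10, 156 sold [FIFO — oldest first]: 156 @ $12.35 = $1,926.60
Nov 12, 203 sold [FIFO — oldest first]: 27 @ $12.35 + 149 @ $10.70 + 27 @ $11.15 = $2,228.80
Nov 14, 205 sold [FIFO — oldest first]: 205 @ $11.15 = $2,285.75
Total COGS = $2,668.70 + $1,926.60 + $2,228.80 + $2,285.75 = $9,109.85
Ending inventory: 86 @ $11.15 = $958.90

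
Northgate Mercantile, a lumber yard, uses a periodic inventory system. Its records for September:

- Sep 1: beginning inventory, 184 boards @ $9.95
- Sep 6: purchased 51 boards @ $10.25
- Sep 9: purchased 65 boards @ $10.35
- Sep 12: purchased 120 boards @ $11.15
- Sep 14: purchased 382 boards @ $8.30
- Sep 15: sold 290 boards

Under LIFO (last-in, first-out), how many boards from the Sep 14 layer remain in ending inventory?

Sep 15, 290 sold [LIFO — newest first]: 290 @ $8.30 = $2,407.00
Ending inventory: 184 @ $9.95 + 51 @ $10.25 + 65 @ $10.35 + 120 @ $11.15 + 92 @ $8.30 = $5,127.90
Check: goods available $7,534.90 = COGS $2,407.00 + ending $5,127.90

92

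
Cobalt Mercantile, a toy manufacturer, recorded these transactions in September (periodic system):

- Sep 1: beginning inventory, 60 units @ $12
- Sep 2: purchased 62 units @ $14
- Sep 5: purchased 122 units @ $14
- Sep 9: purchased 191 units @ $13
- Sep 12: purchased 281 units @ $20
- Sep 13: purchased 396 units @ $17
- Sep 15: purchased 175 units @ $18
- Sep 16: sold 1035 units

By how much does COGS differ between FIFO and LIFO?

FIFO COGS: 60 @ $12 + 62 @ $14 + 122 @ $14 + 191 @ $13 + 281 @ $20 + 319 @ $17 = $16,822
LIFO COGS: 175 @ $18 + 396 @ $17 + 281 @ $20 + 183 @ $13 = $17,881
Difference = |$16,822 − $17,881| = $1,059

$1,059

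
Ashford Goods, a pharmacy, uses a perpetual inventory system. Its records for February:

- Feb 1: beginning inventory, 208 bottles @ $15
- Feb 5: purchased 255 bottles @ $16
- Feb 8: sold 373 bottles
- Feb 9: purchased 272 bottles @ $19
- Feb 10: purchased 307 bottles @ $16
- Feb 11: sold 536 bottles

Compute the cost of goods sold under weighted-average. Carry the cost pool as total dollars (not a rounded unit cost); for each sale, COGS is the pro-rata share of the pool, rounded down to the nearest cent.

COGS = $14,997.81

After Feb 1: 208 on hand, pool $3,120.00 (≈ $15.0000 each)
After Feb 5: 463 on hand, pool $7,200.00 (≈ $15.5508 each)
Feb 8, sell 373: 373/463 × $7,200.00 → $5,800.43
After Feb 9: 362 on hand, pool $6,567.57 (≈ $18.1425 each)
After Feb 10: 669 on hand, pool $11,479.57 (≈ $17.1593 each)
Feb 11, sell 536: 536/669 × $11,479.57 → $9,197.38
Total COGS = $5,800.43 + $9,197.38 = $14,997.81
Ending inventory (cost pool remaining) = $2,282.19
Check: goods available $17,280.00 = COGS $14,997.81 + ending $2,282.19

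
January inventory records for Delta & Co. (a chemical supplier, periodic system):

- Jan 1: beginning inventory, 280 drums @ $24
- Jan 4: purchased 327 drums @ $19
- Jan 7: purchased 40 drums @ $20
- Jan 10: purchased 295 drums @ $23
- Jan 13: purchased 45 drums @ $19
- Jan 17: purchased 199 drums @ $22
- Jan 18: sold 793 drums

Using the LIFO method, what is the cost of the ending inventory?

Jan 18, 793 sold [LIFO — newest first]: 199 @ $22 + 45 @ $19 + 295 @ $23 + 40 @ $20 + 214 @ $19 = $16,884
Ending inventory: 280 @ $24 + 113 @ $19 = $8,867

Ending inventory = $8,867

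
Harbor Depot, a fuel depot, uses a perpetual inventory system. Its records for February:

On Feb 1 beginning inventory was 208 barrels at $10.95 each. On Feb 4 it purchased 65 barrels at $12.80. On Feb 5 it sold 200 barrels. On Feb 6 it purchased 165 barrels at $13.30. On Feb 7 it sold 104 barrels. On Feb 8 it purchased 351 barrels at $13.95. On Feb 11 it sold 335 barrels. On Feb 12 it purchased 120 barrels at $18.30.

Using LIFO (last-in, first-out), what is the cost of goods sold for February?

COGS = $8,366.70

Feb 5, 200 sold [LIFO — newest first]: 65 @ $12.80 + 135 @ $10.95 = $2,310.25
Feb 7, 104 sold [LIFO — newest first]: 104 @ $13.30 = $1,383.20
Feb 11, 335 sold [LIFO — newest first]: 335 @ $13.95 = $4,673.25
Total COGS = $2,310.25 + $1,383.20 + $4,673.25 = $8,366.70
Ending inventory: 73 @ $10.95 + 61 @ $13.30 + 16 @ $13.95 + 120 @ $18.30 = $4,029.85
Check: goods available $12,396.55 = COGS $8,366.70 + ending $4,029.85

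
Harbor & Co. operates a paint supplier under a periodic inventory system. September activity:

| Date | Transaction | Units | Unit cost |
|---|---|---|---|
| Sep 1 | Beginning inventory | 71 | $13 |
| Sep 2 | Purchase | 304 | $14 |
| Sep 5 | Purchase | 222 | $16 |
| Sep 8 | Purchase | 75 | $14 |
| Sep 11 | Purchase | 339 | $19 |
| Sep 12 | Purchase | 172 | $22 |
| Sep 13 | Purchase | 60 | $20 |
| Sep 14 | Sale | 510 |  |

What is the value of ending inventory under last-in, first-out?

Ending inventory = $10,940

Sep 14, 510 sold [LIFO — newest first]: 60 @ $20 + 172 @ $22 + 278 @ $19 = $10,266
Ending inventory: 71 @ $13 + 304 @ $14 + 222 @ $16 + 75 @ $14 + 61 @ $19 = $10,940
Check: goods available $21,206 = COGS $10,266 + ending $10,940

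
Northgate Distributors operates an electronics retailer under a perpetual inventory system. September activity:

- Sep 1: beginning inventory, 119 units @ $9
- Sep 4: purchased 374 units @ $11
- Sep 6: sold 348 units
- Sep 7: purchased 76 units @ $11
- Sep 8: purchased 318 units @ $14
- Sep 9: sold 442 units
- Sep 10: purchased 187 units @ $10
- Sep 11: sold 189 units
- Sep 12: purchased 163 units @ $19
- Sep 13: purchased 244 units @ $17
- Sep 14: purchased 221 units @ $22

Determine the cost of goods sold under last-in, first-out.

COGS = $11,488

Sep 6, 348 sold [LIFO — newest first]: 348 @ $11 = $3,828
Sep 9, 442 sold [LIFO — newest first]: 318 @ $14 + 76 @ $11 + 26 @ $11 + 22 @ $9 = $5,772
Sep 11, 189 sold [LIFO — newest first]: 187 @ $10 + 2 @ $9 = $1,888
Total COGS = $3,828 + $5,772 + $1,888 = $11,488
Ending inventory: 95 @ $9 + 163 @ $19 + 244 @ $17 + 221 @ $22 = $12,962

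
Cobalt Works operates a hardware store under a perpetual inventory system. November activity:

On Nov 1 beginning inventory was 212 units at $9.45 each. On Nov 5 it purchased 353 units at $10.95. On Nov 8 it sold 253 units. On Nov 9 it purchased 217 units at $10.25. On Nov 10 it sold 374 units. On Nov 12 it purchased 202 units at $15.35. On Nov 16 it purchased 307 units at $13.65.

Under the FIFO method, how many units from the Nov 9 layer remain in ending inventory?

Nov 8, 253 sold [FIFO — oldest first]: 212 @ $9.45 + 41 @ $10.95 = $2,452.35
Nov 10, 374 sold [FIFO — oldest first]: 312 @ $10.95 + 62 @ $10.25 = $4,051.90
Total COGS = $2,452.35 + $4,051.90 = $6,504.25
Ending inventory: 155 @ $10.25 + 202 @ $15.35 + 307 @ $13.65 = $8,880.00

155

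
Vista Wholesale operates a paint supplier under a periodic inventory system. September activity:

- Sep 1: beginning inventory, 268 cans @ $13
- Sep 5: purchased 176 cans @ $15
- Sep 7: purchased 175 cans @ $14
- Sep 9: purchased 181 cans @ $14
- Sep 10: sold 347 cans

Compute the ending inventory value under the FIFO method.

Sep 10, 347 sold [FIFO — oldest first]: 268 @ $13 + 79 @ $15 = $4,669
Ending inventory: 97 @ $15 + 175 @ $14 + 181 @ $14 = $6,439

Ending inventory = $6,439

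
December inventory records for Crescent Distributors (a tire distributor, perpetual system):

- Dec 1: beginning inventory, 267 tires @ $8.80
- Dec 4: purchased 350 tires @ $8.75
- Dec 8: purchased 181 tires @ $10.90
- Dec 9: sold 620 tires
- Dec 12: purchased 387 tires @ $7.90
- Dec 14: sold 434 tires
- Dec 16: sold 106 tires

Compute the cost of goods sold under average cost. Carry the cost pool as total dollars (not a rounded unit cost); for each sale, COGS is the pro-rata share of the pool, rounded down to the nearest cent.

After Dec 1: 267 on hand, pool $2,349.60 (≈ $8.8000 each)
After Dec 4: 617 on hand, pool $5,412.10 (≈ $8.7716 each)
After Dec 8: 798 on hand, pool $7,385.00 (≈ $9.2544 each)
Dec 9, sell 620: 620/798 × $7,385.00 → $5,737.71
After Dec 12: 565 on hand, pool $4,704.59 (≈ $8.3267 each)
Dec 14, sell 434: 434/565 × $4,704.59 → $3,613.79
Dec 16, sell 106: 106/131 × $1,090.80 → $882.63
Total COGS = $5,737.71 + $3,613.79 + $882.63 = $10,234.13
Ending inventory (cost pool remaining) = $208.17

COGS = $10,234.13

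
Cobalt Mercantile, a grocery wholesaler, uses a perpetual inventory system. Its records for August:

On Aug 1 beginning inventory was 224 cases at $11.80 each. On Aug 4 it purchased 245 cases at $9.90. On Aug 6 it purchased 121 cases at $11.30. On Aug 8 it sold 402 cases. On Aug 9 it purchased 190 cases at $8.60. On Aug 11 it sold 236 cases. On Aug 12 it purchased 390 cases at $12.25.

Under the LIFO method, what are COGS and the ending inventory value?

COGS = $6,394.40; ending inventory = $6,453.10

Aug 8, 402 sold [LIFO — newest first]: 121 @ $11.30 + 245 @ $9.90 + 36 @ $11.80 = $4,217.60
Aug 11, 236 sold [LIFO — newest first]: 190 @ $8.60 + 46 @ $11.80 = $2,176.80
Total COGS = $4,217.60 + $2,176.80 = $6,394.40
Ending inventory: 142 @ $11.80 + 390 @ $12.25 = $6,453.10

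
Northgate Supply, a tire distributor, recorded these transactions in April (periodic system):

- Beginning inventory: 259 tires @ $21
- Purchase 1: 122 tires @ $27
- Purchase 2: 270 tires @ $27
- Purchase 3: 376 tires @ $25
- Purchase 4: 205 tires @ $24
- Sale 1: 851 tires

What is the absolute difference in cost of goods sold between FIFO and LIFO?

FIFO COGS: 259 @ $21 + 122 @ $27 + 270 @ $27 + 200 @ $25 = $21,023
LIFO COGS: 205 @ $24 + 376 @ $25 + 270 @ $27 = $21,610
Difference = |$21,023 − $21,610| = $587

$587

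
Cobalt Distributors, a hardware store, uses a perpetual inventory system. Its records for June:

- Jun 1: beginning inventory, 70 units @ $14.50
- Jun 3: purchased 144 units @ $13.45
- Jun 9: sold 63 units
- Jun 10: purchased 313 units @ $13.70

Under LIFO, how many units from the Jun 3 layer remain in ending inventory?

Jun 9, 63 sold [LIFO — newest first]: 63 @ $13.45 = $847.35
Ending inventory: 70 @ $14.50 + 81 @ $13.45 + 313 @ $13.70 = $6,392.55

81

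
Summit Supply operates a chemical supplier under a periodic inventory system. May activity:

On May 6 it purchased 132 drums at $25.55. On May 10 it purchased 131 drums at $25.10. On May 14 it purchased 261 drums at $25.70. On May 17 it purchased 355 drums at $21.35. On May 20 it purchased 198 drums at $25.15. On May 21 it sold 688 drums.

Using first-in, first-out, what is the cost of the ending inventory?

May 21, 688 sold [FIFO — oldest first]: 132 @ $25.55 + 131 @ $25.10 + 261 @ $25.70 + 164 @ $21.35 = $16,869.80
Ending inventory: 191 @ $21.35 + 198 @ $25.15 = $9,057.55
Check: goods available $25,927.35 = COGS $16,869.80 + ending $9,057.55

Ending inventory = $9,057.55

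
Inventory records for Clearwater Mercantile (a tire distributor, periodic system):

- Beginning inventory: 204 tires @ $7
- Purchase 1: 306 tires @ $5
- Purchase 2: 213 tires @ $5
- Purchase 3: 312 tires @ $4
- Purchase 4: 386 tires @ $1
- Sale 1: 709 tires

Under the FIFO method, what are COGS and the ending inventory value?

COGS = $3,953; ending inventory = $1,704

Sale 1 (709) [FIFO — oldest first]: 204 @ $7 + 306 @ $5 + 199 @ $5 = $3,953
Ending inventory: 14 @ $5 + 312 @ $4 + 386 @ $1 = $1,704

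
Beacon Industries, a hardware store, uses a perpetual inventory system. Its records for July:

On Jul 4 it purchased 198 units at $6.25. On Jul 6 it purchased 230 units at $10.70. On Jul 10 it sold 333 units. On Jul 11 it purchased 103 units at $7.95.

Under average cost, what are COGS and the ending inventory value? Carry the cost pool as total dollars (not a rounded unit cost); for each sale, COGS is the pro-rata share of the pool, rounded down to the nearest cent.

COGS = $2,877.57; ending inventory = $1,639.78

After Jul 4: 198 on hand, pool $1,237.50 (≈ $6.2500 each)
After Jul 6: 428 on hand, pool $3,698.50 (≈ $8.6414 each)
Jul 10, sell 333: 333/428 × $3,698.50 → $2,877.57
After Jul 11: 198 on hand, pool $1,639.78 (≈ $8.2817 each)
Ending inventory (cost pool remaining) = $1,639.78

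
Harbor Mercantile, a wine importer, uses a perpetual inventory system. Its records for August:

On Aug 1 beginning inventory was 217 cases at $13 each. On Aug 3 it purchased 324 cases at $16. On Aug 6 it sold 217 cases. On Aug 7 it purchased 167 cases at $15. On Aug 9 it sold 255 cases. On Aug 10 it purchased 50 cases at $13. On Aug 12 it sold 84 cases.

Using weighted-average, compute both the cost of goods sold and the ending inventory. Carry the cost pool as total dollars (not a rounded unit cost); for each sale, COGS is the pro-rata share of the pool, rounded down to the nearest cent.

After Aug 1: 217 on hand, pool $2,821.00 (≈ $13.0000 each)
After Aug 3: 541 on hand, pool $8,005.00 (≈ $14.7967 each)
Aug 6, sell 217: 217/541 × $8,005.00 → $3,210.87
After Aug 7: 491 on hand, pool $7,299.13 (≈ $14.8658 each)
Aug 9, sell 255: 255/491 × $7,299.13 → $3,790.79
After Aug 10: 286 on hand, pool $4,158.34 (≈ $14.5397 each)
Aug 12, sell 84: 84/286 × $4,158.34 → $1,221.33
Total COGS = $3,210.87 + $3,790.79 + $1,221.33 = $8,222.99
Ending inventory (cost pool remaining) = $2,937.01
Check: goods available $11,160.00 = COGS $8,222.99 + ending $2,937.01

COGS = $8,222.99; ending inventory = $2,937.01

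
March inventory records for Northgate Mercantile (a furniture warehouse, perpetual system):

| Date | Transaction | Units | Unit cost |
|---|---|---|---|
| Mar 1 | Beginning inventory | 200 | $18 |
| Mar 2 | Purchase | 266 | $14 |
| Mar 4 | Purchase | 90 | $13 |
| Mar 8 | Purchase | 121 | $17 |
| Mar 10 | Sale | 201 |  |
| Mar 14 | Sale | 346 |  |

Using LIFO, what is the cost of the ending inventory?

Ending inventory = $2,340

Mar 10, 201 sold [LIFO — newest first]: 121 @ $17 + 80 @ $13 = $3,097
Mar 14, 346 sold [LIFO — newest first]: 10 @ $13 + 266 @ $14 + 70 @ $18 = $5,114
Total COGS = $3,097 + $5,114 = $8,211
Ending inventory: 130 @ $18 = $2,340
Check: goods available $10,551 = COGS $8,211 + ending $2,340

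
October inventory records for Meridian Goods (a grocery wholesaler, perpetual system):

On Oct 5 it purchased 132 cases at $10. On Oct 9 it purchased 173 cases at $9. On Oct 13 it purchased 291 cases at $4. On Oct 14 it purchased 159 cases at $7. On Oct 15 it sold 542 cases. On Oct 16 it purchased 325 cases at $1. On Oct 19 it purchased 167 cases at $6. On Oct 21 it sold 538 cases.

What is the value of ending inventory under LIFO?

Ending inventory = $1,635

Oct 15, 542 sold [LIFO — newest first]: 159 @ $7 + 291 @ $4 + 92 @ $9 = $3,105
Oct 21, 538 sold [LIFO — newest first]: 167 @ $6 + 325 @ $1 + 46 @ $9 = $1,741
Total COGS = $3,105 + $1,741 = $4,846
Ending inventory: 132 @ $10 + 35 @ $9 = $1,635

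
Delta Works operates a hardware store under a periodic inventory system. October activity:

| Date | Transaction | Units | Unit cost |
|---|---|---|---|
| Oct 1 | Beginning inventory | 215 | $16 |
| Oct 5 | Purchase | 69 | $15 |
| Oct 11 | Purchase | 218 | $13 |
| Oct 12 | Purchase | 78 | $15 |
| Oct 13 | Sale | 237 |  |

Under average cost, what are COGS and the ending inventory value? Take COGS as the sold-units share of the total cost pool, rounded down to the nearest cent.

Oct 13, sell 237: 237/580 × $8,479.00 → $3,464.69
Ending inventory (cost pool remaining) = $5,014.31
Check: goods available $8,479.00 = COGS $3,464.69 + ending $5,014.31

COGS = $3,464.69; ending inventory = $5,014.31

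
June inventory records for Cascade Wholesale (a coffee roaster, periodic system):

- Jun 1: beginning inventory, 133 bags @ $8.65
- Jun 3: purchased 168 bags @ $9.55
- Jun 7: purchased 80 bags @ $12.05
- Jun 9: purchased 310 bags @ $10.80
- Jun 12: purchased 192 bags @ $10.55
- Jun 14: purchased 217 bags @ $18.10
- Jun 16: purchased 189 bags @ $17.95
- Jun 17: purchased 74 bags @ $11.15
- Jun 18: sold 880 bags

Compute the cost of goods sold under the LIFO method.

COGS = $12,417.35

Jun 18, 880 sold [LIFO — newest first]: 74 @ $11.15 + 189 @ $17.95 + 217 @ $18.10 + 192 @ $10.55 + 208 @ $10.80 = $12,417.35
Ending inventory: 133 @ $8.65 + 168 @ $9.55 + 80 @ $12.05 + 102 @ $10.80 = $4,820.45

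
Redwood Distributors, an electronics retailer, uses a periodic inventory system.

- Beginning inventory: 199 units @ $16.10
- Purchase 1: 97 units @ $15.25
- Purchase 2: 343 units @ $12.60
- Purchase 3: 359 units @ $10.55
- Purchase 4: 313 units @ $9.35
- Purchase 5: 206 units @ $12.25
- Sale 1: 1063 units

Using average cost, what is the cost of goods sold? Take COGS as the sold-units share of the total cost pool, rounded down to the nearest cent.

COGS = $12,782.94

Sale 1, sell 1063: 1063/1517 × $18,242.45 → $12,782.94
Ending inventory (cost pool remaining) = $5,459.51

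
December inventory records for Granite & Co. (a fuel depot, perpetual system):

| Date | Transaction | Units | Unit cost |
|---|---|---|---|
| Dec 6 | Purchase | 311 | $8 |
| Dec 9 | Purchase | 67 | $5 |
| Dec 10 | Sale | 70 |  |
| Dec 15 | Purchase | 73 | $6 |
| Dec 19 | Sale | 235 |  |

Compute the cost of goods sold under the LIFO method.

Dec 10, 70 sold [LIFO — newest first]: 67 @ $5 + 3 @ $8 = $359
Dec 19, 235 sold [LIFO — newest first]: 73 @ $6 + 162 @ $8 = $1,734
Total COGS = $359 + $1,734 = $2,093
Ending inventory: 146 @ $8 = $1,168

COGS = $2,093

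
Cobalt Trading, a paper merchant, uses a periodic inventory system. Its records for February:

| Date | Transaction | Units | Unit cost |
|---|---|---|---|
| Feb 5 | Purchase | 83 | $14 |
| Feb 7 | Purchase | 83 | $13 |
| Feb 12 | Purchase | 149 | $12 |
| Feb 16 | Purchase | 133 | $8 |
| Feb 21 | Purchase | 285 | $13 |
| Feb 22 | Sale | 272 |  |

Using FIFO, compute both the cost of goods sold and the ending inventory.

Feb 22, 272 sold [FIFO — oldest first]: 83 @ $14 + 83 @ $13 + 106 @ $12 = $3,513
Ending inventory: 43 @ $12 + 133 @ $8 + 285 @ $13 = $5,285

COGS = $3,513; ending inventory = $5,285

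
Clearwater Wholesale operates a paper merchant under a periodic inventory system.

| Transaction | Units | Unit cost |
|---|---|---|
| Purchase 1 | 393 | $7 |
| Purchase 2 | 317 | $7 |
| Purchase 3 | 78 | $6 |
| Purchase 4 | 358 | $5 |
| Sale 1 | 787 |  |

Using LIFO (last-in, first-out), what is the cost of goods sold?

COGS = $4,715

Sale 1 (787) [LIFO — newest first]: 358 @ $5 + 78 @ $6 + 317 @ $7 + 34 @ $7 = $4,715
Ending inventory: 359 @ $7 = $2,513
Check: goods available $7,228 = COGS $4,715 + ending $2,513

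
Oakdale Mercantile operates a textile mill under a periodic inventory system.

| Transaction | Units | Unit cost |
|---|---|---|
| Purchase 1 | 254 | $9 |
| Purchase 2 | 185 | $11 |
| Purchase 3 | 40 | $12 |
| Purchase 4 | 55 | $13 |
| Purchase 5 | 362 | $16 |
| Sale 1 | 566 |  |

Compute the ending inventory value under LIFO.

Sale 1 (566) [LIFO — newest first]: 362 @ $16 + 55 @ $13 + 40 @ $12 + 109 @ $11 = $8,186
Ending inventory: 254 @ $9 + 76 @ $11 = $3,122

Ending inventory = $3,122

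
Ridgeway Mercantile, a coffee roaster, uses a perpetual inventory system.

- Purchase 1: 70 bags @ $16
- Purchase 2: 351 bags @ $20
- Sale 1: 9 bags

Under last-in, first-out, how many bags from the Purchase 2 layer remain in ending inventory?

342

Sale 1 (9) [LIFO — newest first]: 9 @ $20 = $180
Ending inventory: 70 @ $16 + 342 @ $20 = $7,960
Check: goods available $8,140 = COGS $180 + ending $7,960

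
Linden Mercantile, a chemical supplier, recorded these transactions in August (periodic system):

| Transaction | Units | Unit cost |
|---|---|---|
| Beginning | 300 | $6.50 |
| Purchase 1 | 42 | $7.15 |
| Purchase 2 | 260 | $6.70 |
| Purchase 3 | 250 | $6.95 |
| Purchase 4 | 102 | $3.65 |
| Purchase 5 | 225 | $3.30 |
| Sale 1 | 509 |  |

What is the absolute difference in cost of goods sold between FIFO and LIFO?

FIFO COGS: 300 @ $6.50 + 42 @ $7.15 + 167 @ $6.70 = $3,369.20
LIFO COGS: 225 @ $3.30 + 102 @ $3.65 + 182 @ $6.95 = $2,379.70
Difference = |$3,369.20 − $2,379.70| = $989.50

$989.50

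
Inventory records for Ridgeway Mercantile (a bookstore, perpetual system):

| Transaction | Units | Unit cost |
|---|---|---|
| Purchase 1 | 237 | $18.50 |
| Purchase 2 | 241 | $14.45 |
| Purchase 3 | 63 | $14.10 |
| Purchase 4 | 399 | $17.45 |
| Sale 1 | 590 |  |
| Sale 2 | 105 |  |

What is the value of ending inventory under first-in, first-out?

Ending inventory = $4,275.25

Sale 1 (590) [FIFO — oldest first]: 237 @ $18.50 + 241 @ $14.45 + 63 @ $14.10 + 49 @ $17.45 = $9,610.30
Sale 2 (105) [FIFO — oldest first]: 105 @ $17.45 = $1,832.25
Total COGS = $9,610.30 + $1,832.25 = $11,442.55
Ending inventory: 245 @ $17.45 = $4,275.25
Check: goods available $15,717.80 = COGS $11,442.55 + ending $4,275.25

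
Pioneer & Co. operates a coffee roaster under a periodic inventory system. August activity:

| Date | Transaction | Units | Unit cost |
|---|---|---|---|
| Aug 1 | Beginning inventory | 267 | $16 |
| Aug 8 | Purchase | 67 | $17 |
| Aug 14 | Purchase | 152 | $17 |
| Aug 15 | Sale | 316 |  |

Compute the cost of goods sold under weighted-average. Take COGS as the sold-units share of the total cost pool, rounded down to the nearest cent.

COGS = $5,198.39

Aug 15, sell 316: 316/486 × $7,995.00 → $5,198.39
Ending inventory (cost pool remaining) = $2,796.61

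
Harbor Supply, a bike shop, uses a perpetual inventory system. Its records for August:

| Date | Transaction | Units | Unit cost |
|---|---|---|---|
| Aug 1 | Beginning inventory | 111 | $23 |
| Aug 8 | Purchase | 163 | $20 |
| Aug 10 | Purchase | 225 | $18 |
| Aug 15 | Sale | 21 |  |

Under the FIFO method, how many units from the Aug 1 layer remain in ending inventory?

90

Aug 15, 21 sold [FIFO — oldest first]: 21 @ $23 = $483
Ending inventory: 90 @ $23 + 163 @ $20 + 225 @ $18 = $9,380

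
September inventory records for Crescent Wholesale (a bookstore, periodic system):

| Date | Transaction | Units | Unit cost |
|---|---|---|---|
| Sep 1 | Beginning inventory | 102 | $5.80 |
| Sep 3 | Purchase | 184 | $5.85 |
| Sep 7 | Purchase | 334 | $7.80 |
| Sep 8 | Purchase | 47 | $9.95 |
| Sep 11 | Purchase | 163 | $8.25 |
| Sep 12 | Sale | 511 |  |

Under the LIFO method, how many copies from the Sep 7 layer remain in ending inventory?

Sep 12, 511 sold [LIFO — newest first]: 163 @ $8.25 + 47 @ $9.95 + 301 @ $7.80 = $4,160.20
Ending inventory: 102 @ $5.80 + 184 @ $5.85 + 33 @ $7.80 = $1,925.40

33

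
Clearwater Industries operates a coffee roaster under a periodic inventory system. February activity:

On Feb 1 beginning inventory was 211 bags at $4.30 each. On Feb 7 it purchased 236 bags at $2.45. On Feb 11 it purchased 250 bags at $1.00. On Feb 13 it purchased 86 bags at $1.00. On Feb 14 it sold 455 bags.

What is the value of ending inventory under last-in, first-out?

Feb 14, 455 sold [LIFO — newest first]: 86 @ $1.00 + 250 @ $1.00 + 119 @ $2.45 = $627.55
Ending inventory: 211 @ $4.30 + 117 @ $2.45 = $1,193.95

Ending inventory = $1,193.95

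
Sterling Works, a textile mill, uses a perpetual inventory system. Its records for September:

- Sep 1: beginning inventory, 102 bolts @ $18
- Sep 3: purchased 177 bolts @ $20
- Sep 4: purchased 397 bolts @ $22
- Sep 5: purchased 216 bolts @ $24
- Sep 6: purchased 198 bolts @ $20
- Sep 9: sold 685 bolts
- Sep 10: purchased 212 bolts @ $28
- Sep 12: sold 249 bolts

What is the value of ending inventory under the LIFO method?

Ending inventory = $7,334

Sep 9, 685 sold [LIFO — newest first]: 198 @ $20 + 216 @ $24 + 271 @ $22 = $15,106
Sep 12, 249 sold [LIFO — newest first]: 212 @ $28 + 37 @ $22 = $6,750
Total COGS = $15,106 + $6,750 = $21,856
Ending inventory: 102 @ $18 + 177 @ $20 + 89 @ $22 = $7,334
Check: goods available $29,190 = COGS $21,856 + ending $7,334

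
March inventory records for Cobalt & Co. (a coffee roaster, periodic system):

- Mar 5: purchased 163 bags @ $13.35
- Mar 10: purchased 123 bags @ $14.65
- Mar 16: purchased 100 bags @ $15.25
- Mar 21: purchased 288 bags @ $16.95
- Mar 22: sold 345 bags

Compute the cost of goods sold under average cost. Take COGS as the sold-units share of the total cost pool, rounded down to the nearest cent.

Mar 22, sell 345: 345/674 × $10,384.60 → $5,315.55
Ending inventory (cost pool remaining) = $5,069.05
Check: goods available $10,384.60 = COGS $5,315.55 + ending $5,069.05

COGS = $5,315.55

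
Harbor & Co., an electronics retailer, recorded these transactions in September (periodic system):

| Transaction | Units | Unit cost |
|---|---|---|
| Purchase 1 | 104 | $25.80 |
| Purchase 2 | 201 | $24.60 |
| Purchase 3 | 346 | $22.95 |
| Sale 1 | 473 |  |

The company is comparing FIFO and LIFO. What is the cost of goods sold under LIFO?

FIFO COGS: 104 @ $25.80 + 201 @ $24.60 + 168 @ $22.95 = $11,483.40
LIFO COGS: 346 @ $22.95 + 127 @ $24.60 = $11,064.90

COGS = $11,064.90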